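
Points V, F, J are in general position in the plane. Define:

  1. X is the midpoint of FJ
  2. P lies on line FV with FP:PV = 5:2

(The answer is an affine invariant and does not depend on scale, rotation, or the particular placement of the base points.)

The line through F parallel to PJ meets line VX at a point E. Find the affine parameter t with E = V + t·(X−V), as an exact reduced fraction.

Choose coordinates V = (0, 0), F = (1, 0), J = (0, 1).
1. X is the midpoint of FJ ⇒ X = (1/2, 1/2)
2. P lies on line FV with FP:PV = 5:2 ⇒ P = (2/7, 0)
through F parallel to PJ: direction (-2/7, 1); meets VX at E = (7/9, 7/9)
E = V + t·(X−V) with t = 14/9

t = 14/9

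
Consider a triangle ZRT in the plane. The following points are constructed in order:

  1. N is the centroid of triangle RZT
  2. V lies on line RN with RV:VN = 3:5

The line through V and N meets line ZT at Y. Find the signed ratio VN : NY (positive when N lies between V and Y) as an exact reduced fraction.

Choose coordinates Z = (0, 0), R = (1, 0), T = (0, 1).
1. N is the centroid of triangle RZT ⇒ N = (1/3, 1/3)
2. V lies on line RN with RV:VN = 3:5 ⇒ V = (3/4, 1/8)
line VN meets ZT at Y = (0, 1/2)
N = V + t·(Y−V) with t = 5/9, so VN:NY = 5/9:4/9

VN:NY = 5/4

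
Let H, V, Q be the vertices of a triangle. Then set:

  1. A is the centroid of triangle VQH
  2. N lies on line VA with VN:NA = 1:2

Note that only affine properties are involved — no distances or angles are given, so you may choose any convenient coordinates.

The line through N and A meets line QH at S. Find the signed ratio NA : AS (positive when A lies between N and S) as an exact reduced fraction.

NA:AS = 4/3

Work in coordinates with H = (0, 0), V = (1, 0), Q = (0, 1).
1. A is the centroid of triangle VQH ⇒ A = (1/3, 1/3)
2. N lies on line VA with VN:NA = 1:2 ⇒ N = (7/9, 1/9)
line NA meets QH at S = (0, 1/2)
A = N + t·(S−N) with t = 4/7, so NA:AS = 4/7:3/7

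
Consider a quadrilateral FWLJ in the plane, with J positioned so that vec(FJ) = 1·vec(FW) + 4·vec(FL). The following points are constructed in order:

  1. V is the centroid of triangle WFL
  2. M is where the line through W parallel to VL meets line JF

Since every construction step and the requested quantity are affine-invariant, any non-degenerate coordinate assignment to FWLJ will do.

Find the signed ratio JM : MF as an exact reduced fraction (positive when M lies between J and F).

Assign F = (0, 0), W = (1, 0), L = (0, 1), J = (1, 4) — the answer is frame-independent, so this choice is without loss of generality.
1. V is the centroid of triangle WFL ⇒ V = (1/3, 1/3)
2. M is where the line through W parallel to VL meets line JF ⇒ M = (1/3, 4/3)
M = J + t·(F−J) with t = 2/3, so JM:MF = t:(1−t) = 2/3:1/3

JM:MF = 2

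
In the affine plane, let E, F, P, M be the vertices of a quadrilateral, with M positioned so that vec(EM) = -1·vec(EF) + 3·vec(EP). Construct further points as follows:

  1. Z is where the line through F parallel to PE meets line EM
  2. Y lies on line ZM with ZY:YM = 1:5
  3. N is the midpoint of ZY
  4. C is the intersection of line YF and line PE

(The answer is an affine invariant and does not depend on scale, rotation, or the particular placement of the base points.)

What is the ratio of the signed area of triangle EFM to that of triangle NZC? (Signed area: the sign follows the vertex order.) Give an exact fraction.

[EFM]:[NZC] = -3

Set E = (0, 0), F = (1, 0), P = (0, 1), M = (-1, 3); any affine frame gives the same invariant.
1. Z is where the line through F parallel to PE meets line EM ⇒ Z = (1, -3)
2. Y lies on line ZM with ZY:YM = 1:5 ⇒ Y = (2/3, -2)
3. N is the midpoint of ZY ⇒ N = (5/6, -5/2)
4. C is the intersection of line YF and line PE ⇒ C = (0, -6)
2·[EFM] = 3, 2·[NZC] = -1
[EFM]:[NZC] = 3:-1 = -3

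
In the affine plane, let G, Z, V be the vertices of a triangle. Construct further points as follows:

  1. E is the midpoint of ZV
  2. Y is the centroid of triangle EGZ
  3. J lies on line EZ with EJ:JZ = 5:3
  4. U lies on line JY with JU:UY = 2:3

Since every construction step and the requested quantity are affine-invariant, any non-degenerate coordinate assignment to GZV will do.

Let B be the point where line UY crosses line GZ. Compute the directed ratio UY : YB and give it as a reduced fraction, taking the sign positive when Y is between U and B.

UY:YB = 3/40

Assign G = (0, 0), Z = (1, 0), V = (0, 1) — the answer is frame-independent, so this choice is without loss of generality.
1. E is the midpoint of ZV ⇒ E = (1/2, 1/2)
2. Y is the centroid of triangle EGZ ⇒ Y = (1/2, 1/6)
3. J lies on line EZ with EJ:JZ = 5:3 ⇒ J = (13/16, 3/16)
4. U lies on line JY with JU:UY = 2:3 ⇒ U = (11/16, 43/240)
line UY meets GZ at B = (-2, 0)
Y = U + t·(B−U) with t = 3/43, so UY:YB = 3/43:40/43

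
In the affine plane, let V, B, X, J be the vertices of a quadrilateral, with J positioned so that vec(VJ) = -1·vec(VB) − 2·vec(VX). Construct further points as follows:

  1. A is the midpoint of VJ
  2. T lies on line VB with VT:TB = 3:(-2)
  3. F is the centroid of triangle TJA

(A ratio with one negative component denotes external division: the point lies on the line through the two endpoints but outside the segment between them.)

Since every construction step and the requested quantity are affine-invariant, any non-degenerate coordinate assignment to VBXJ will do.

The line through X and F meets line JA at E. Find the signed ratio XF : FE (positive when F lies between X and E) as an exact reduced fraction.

Work in coordinates with V = (0, 0), B = (1, 0), X = (0, 1), J = (-1, -2).
1. A is the midpoint of VJ ⇒ A = (-1/2, -1)
2. T lies on line VB with VT:TB = 3:(-2) ⇒ T = (3, 0)
3. F is the centroid of triangle TJA ⇒ F = (1/2, -1)
line XF meets JA at E = (1/6, 1/3)
F = X + t·(E−X) with t = 3, so XF:FE = 3:-2

XF:FE = -3/2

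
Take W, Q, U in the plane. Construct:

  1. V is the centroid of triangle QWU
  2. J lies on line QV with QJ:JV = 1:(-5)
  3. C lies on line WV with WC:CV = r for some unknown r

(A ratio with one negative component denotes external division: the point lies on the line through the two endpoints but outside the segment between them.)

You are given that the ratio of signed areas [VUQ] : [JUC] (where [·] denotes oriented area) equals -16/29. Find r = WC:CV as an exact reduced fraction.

Assign W = (0, 0), Q = (1, 0), U = (0, 1) — the answer is frame-independent, so this choice is without loss of generality.
1. V is the centroid of triangle QWU ⇒ V = (1/3, 1/3)
2. J lies on line QV with QJ:JV = 1:(-5) ⇒ J = (7/6, -1/12)
3. With WC:CV = r, write λ = r/(r+1) so C = W + λ·(V−W); C is affine-linear in λ
Every point depending on C is an affine combination of C and λ-independent points, so each such coordinate is linear in λ; the λ² term in each signed area is a multiple of (V−W)×(V−W) = 0, so 2·[VUQ] and 2·[JUC] are each linear in λ. Evaluating at λ=0 and λ=1:
  2·[VUQ] = -1/3,   2·[JUC] = -3/4·λ + 7/6
So [VUQ]:[JUC] = (-1/3) / (-3/4·λ + 7/6). Setting this equal to -16/29:
  -1/3 = -16/29·(-3/4·λ + 7/6)  ⇒  λ = 3/4
Then r = λ/(1−λ) = (3/4)/(1/4) = 3. Check: with r = 3, C = (1/4, 1/4) and [VUQ]:[JUC] = -16/29 as required.

r = 3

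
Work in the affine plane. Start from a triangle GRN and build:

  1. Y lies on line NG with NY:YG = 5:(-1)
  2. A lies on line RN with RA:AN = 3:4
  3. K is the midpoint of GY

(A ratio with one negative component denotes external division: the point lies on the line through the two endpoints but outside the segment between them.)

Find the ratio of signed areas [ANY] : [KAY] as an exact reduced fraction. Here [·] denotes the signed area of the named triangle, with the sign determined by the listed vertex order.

[ANY]:[KAY] = -10

Assign G = (0, 0), R = (1, 0), N = (0, 1) — the answer is frame-independent, so this choice is without loss of generality.
1. Y lies on line NG with NY:YG = 5:(-1) ⇒ Y = (0, -1/4)
2. A lies on line RN with RA:AN = 3:4 ⇒ A = (4/7, 3/7)
3. K is the midpoint of GY ⇒ K = (0, -1/8)
2·[ANY] = 5/7, 2·[KAY] = -1/14
[ANY]:[KAY] = 5/7:-1/14 = -10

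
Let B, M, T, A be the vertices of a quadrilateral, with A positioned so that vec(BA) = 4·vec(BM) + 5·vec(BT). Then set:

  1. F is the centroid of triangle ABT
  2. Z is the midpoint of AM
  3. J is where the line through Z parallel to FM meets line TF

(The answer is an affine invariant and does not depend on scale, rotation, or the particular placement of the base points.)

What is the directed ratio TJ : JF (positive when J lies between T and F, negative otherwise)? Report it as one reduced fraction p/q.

Choose coordinates B = (0, 0), M = (1, 0), T = (0, 1), A = (4, 5).
1. F is the centroid of triangle ABT ⇒ F = (4/3, 2)
2. Z is the midpoint of AM ⇒ Z = (5/2, 5/2)
3. J is where the line through Z parallel to FM meets line TF ⇒ J = (18/7, 41/14)
J = T + t·(F−T) with t = 27/14, so TJ:JF = t:(1−t) = 27/14:-13/14

TJ:JF = -27/13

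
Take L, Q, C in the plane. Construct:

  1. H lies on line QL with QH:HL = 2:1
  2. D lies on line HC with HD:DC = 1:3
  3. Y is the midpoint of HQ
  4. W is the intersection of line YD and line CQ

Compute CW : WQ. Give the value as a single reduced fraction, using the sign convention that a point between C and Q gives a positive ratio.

CW:WQ = -3

Assign L = (0, 0), Q = (1, 0), C = (0, 1) — the answer is frame-independent, so this choice is without loss of generality.
1. H lies on line QL with QH:HL = 2:1 ⇒ H = (1/3, 0)
2. D lies on line HC with HD:DC = 1:3 ⇒ D = (1/4, 1/4)
3. Y is the midpoint of HQ ⇒ Y = (2/3, 0)
4. W is the intersection of line YD and line CQ ⇒ W = (3/2, -1/2)
W = C + t·(Q−C) with t = 3/2, so CW:WQ = t:(1−t) = 3/2:-1/2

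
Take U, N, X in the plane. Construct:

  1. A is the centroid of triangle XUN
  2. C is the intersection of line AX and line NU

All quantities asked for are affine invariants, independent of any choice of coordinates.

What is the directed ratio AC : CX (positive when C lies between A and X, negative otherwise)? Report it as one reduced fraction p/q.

AC:CX = -1/3

Assign U = (0, 0), N = (1, 0), X = (0, 1) — the answer is frame-independent, so this choice is without loss of generality.
1. A is the centroid of triangle XUN ⇒ A = (1/3, 1/3)
2. C is the intersection of line AX and line NU ⇒ C = (1/2, 0)
C = A + t·(X−A) with t = -1/2, so AC:CX = t:(1−t) = -1/2:3/2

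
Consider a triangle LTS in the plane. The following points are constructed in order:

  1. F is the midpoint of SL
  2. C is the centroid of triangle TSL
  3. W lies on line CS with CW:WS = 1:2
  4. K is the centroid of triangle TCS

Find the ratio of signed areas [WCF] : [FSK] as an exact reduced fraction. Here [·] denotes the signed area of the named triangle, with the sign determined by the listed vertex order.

Assign L = (0, 0), T = (1, 0), S = (0, 1) — the answer is frame-independent, so this choice is without loss of generality.
1. F is the midpoint of SL ⇒ F = (0, 1/2)
2. C is the centroid of triangle TSL ⇒ C = (1/3, 1/3)
3. W lies on line CS with CW:WS = 1:2 ⇒ W = (2/9, 5/9)
4. K is the centroid of triangle TCS ⇒ K = (4/9, 4/9)
2·[WCF] = -1/18, 2·[FSK] = -2/9
[WCF]:[FSK] = -1/18:-2/9 = 1/4

[WCF]:[FSK] = 1/4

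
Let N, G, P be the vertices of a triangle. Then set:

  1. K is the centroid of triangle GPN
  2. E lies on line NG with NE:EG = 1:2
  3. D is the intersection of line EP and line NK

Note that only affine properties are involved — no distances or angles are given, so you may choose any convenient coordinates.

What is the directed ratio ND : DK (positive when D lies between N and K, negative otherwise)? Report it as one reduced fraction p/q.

ND:DK = 3

Work in coordinates with N = (0, 0), G = (1, 0), P = (0, 1).
1. K is the centroid of triangle GPN ⇒ K = (1/3, 1/3)
2. E lies on line NG with NE:EG = 1:2 ⇒ E = (1/3, 0)
3. D is the intersection of line EP and line NK ⇒ D = (1/4, 1/4)
D = N + t·(K−N) with t = 3/4, so ND:DK = t:(1−t) = 3/4:1/4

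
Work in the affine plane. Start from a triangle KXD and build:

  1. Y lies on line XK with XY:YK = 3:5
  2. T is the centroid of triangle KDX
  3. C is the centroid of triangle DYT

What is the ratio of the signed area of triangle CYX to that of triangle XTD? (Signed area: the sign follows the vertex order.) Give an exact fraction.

Choose coordinates K = (0, 0), X = (1, 0), D = (0, 1).
1. Y lies on line XK with XY:YK = 3:5 ⇒ Y = (5/8, 0)
2. T is the centroid of triangle KDX ⇒ T = (1/3, 1/3)
3. C is the centroid of triangle DYT ⇒ C = (23/72, 4/9)
2·[CYX] = 1/6, 2·[XTD] = -1/3
[CYX]:[XTD] = 1/6:-1/3 = -1/2

[CYX]:[XTD] = -1/2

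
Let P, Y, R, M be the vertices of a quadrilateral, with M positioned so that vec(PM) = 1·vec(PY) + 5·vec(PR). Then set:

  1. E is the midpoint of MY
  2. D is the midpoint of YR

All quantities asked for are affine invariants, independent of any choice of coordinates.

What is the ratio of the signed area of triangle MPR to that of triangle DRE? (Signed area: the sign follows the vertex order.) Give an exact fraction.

Set P = (0, 0), Y = (1, 0), R = (0, 1), M = (1, 5); any affine frame gives the same invariant.
1. E is the midpoint of MY ⇒ E = (1, 5/2)
2. D is the midpoint of YR ⇒ D = (1/2, 1/2)
2·[MPR] = -1, 2·[DRE] = -5/4
[MPR]:[DRE] = -1:-5/4 = 4/5

[MPR]:[DRE] = 4/5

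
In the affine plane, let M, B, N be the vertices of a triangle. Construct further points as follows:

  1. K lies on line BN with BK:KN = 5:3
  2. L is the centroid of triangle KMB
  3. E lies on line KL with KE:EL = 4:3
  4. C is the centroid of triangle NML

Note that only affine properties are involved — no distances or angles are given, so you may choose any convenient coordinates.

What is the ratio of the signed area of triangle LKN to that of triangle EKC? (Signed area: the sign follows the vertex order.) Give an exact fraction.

Set M = (0, 0), B = (1, 0), N = (0, 1); any affine frame gives the same invariant.
1. K lies on line BN with BK:KN = 5:3 ⇒ K = (3/8, 5/8)
2. L is the centroid of triangle KMB ⇒ L = (11/24, 5/24)
3. E lies on line KL with KE:EL = 4:3 ⇒ E = (71/168, 65/168)
4. C is the centroid of triangle NML ⇒ C = (11/72, 29/72)
2·[LKN] = 1/8, 2·[EKC] = 4/63
[LKN]:[EKC] = 1/8:4/63 = 63/32

[LKN]:[EKC] = 63/32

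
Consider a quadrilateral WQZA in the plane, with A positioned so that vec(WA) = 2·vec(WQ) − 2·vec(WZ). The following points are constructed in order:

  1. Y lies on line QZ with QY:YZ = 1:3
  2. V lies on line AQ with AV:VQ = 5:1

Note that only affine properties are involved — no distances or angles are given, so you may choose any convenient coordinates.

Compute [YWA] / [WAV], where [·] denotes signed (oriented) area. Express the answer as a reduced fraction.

Assign W = (0, 0), Q = (1, 0), Z = (0, 1), A = (2, -2) — the answer is frame-independent, so this choice is without loss of generality.
1. Y lies on line QZ with QY:YZ = 1:3 ⇒ Y = (3/4, 1/4)
2. V lies on line AQ with AV:VQ = 5:1 ⇒ V = (7/6, -1/3)
2·[YWA] = 2, 2·[WAV] = 5/3
[YWA]:[WAV] = 2:5/3 = 6/5

[YWA]:[WAV] = 6/5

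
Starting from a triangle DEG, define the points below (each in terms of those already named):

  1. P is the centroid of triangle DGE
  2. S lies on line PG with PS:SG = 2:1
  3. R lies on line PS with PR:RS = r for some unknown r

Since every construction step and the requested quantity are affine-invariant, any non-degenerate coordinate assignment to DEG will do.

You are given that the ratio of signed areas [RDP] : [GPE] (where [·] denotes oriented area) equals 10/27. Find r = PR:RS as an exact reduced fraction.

r = 5/4

Choose coordinates D = (0, 0), E = (1, 0), G = (0, 1).
1. P is the centroid of triangle DGE ⇒ P = (1/3, 1/3)
2. S lies on line PG with PS:SG = 2:1 ⇒ S = (1/9, 7/9)
3. With PR:RS = r, write λ = r/(r+1) so R = P + λ·(S−P); R is affine-linear in λ
Every point depending on R is an affine combination of R and λ-independent points, so each such coordinate is linear in λ; the λ² term in each signed area is a multiple of (S−P)×(S−P) = 0, so 2·[RDP] and 2·[GPE] are each linear in λ. Evaluating at λ=0 and λ=1:
  2·[RDP] = 2/9·λ,   2·[GPE] = 1/3
So [RDP]:[GPE] = (2/9·λ) / (1/3). Setting this equal to 10/27:
  2/9·λ = 10/27·(1/3)  ⇒  λ = 5/9
Then r = λ/(1−λ) = (5/9)/(4/9) = 5/4. Check: with r = 5/4, R = (17/81, 47/81) and [RDP]:[GPE] = 10/27 as required.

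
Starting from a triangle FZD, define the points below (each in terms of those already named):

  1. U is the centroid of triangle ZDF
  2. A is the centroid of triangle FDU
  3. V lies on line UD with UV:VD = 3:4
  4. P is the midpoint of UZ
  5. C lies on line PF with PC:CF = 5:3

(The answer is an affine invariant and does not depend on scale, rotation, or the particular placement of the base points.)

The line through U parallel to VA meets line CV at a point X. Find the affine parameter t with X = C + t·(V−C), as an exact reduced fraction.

t = 7/55

Choose coordinates F = (0, 0), Z = (1, 0), D = (0, 1).
1. U is the centroid of triangle ZDF ⇒ U = (1/3, 1/3)
2. A is the centroid of triangle FDU ⇒ A = (1/9, 4/9)
3. V lies on line UD with UV:VD = 3:4 ⇒ V = (4/21, 13/21)
4. P is the midpoint of UZ ⇒ P = (2/3, 1/6)
5. C lies on line PF with PC:CF = 5:3 ⇒ C = (1/4, 1/16)
through U parallel to VA: direction (-5/63, -11/63); meets CV at X = (8/33, 2/15)
X = C + t·(V−C) with t = 7/55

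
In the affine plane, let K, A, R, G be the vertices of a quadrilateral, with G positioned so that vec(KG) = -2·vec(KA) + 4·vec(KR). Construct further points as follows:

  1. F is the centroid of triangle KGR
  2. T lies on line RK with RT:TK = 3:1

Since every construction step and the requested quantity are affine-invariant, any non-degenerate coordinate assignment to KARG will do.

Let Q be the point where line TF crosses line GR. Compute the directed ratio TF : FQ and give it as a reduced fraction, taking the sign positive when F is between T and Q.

Work in coordinates with K = (0, 0), A = (1, 0), R = (0, 1), G = (-2, 4).
1. F is the centroid of triangle KGR ⇒ F = (-2/3, 5/3)
2. T lies on line RK with RT:TK = 3:1 ⇒ T = (0, 1/4)
line TF meets GR at Q = (-6/5, 14/5)
F = T + t·(Q−T) with t = 5/9, so TF:FQ = 5/9:4/9

TF:FQ = 5/4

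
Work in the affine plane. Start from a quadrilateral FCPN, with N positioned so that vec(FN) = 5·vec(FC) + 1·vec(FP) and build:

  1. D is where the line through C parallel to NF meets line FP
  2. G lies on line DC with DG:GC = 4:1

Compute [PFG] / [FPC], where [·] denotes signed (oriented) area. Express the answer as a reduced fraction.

[PFG]:[FPC] = -4/5

Set F = (0, 0), C = (1, 0), P = (0, 1), N = (5, 1); any affine frame gives the same invariant.
1. D is where the line through C parallel to NF meets line FP ⇒ D = (0, -1/5)
2. G lies on line DC with DG:GC = 4:1 ⇒ G = (4/5, -1/25)
2·[PFG] = 4/5, 2·[FPC] = -1
[PFG]:[FPC] = 4/5:-1 = -4/5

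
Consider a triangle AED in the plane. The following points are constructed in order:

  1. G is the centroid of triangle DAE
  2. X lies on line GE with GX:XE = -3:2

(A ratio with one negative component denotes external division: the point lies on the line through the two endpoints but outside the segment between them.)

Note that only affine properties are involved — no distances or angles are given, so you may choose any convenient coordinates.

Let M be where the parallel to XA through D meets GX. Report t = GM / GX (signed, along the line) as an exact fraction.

t = -4/3

Work in coordinates with A = (0, 0), E = (1, 0), D = (0, 1).
1. G is the centroid of triangle DAE ⇒ G = (1/3, 1/3)
2. X lies on line GE with GX:XE = -3:2 ⇒ X = (7/3, -2/3)
through D parallel to XA: direction (-7/3, 2/3); meets GX at M = (-7/3, 5/3)
M = G + t·(X−G) with t = -4/3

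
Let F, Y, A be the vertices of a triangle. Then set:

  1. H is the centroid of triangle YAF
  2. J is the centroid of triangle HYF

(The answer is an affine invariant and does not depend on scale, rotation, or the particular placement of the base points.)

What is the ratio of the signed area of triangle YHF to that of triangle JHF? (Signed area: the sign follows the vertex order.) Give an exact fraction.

[YHF]:[JHF] = 3

Set F = (0, 0), Y = (1, 0), A = (0, 1); any affine frame gives the same invariant.
1. H is the centroid of triangle YAF ⇒ H = (1/3, 1/3)
2. J is the centroid of triangle HYF ⇒ J = (4/9, 1/9)
2·[YHF] = 1/3, 2·[JHF] = 1/9
[YHF]:[JHF] = 1/3:1/9 = 3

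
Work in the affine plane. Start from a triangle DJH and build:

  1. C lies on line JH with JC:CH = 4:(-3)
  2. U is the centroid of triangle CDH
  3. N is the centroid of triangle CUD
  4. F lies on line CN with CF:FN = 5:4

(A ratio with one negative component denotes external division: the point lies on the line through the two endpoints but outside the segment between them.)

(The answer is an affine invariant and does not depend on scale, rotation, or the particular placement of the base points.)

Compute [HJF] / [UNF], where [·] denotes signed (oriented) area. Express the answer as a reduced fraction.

Choose coordinates D = (0, 0), J = (1, 0), H = (0, 1).
1. C lies on line JH with JC:CH = 4:(-3) ⇒ C = (-3, 4)
2. U is the centroid of triangle CDH ⇒ U = (-1, 5/3)
3. N is the centroid of triangle CUD ⇒ N = (-4/3, 17/9)
4. F lies on line CN with CF:FN = 5:4 ⇒ F = (-56/27, 229/81)
2·[HJF] = -20/81, 2·[UNF] = -4/27
[HJF]:[UNF] = -20/81:-4/27 = 5/3

[HJF]:[UNF] = 5/3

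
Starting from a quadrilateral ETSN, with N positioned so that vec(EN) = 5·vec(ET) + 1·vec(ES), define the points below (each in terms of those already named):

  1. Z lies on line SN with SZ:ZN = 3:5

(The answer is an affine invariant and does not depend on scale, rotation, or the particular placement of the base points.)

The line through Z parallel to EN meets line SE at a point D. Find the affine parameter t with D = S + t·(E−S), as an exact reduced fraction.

Choose coordinates E = (0, 0), T = (1, 0), S = (0, 1), N = (5, 1).
1. Z lies on line SN with SZ:ZN = 3:5 ⇒ Z = (15/8, 1)
through Z parallel to EN: direction (5, 1); meets SE at D = (0, 5/8)
D = S + t·(E−S) with t = 3/8

t = 3/8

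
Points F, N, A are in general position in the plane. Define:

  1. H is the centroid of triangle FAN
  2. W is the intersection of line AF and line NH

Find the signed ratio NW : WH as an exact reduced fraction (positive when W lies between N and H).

NW:WH = -3

Choose coordinates F = (0, 0), N = (1, 0), A = (0, 1).
1. H is the centroid of triangle FAN ⇒ H = (1/3, 1/3)
2. W is the intersection of line AF and line NH ⇒ W = (0, 1/2)
W = N + t·(H−N) with t = 3/2, so NW:WH = t:(1−t) = 3/2:-1/2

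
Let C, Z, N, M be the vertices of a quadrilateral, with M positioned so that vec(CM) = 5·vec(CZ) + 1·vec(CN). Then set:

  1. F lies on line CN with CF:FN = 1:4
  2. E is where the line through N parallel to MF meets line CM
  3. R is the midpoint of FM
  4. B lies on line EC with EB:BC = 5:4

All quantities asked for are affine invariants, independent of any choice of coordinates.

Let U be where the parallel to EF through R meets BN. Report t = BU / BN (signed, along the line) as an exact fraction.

Assign C = (0, 0), Z = (1, 0), N = (0, 1), M = (5, 1) — the answer is frame-independent, so this choice is without loss of generality.
1. F lies on line CN with CF:FN = 1:4 ⇒ F = (0, 1/5)
2. E is where the line through N parallel to MF meets line CM ⇒ E = (25, 5)
3. R is the midpoint of FM ⇒ R = (5/2, 3/5)
4. B lies on line EC with EB:BC = 5:4 ⇒ B = (100/9, 20/9)
through R parallel to EF: direction (-25, -24/5); meets BN at U = (440/41, 447/205)
U = B + t·(N−B) with t = 7/205

t = 7/205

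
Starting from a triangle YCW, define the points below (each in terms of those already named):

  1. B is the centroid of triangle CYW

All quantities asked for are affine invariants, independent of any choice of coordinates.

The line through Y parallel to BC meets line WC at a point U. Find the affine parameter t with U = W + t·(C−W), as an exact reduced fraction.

t = 2

Assign Y = (0, 0), C = (1, 0), W = (0, 1) — the answer is frame-independent, so this choice is without loss of generality.
1. B is the centroid of triangle CYW ⇒ B = (1/3, 1/3)
through Y parallel to BC: direction (2/3, -1/3); meets WC at U = (2, -1)
U = W + t·(C−W) with t = 2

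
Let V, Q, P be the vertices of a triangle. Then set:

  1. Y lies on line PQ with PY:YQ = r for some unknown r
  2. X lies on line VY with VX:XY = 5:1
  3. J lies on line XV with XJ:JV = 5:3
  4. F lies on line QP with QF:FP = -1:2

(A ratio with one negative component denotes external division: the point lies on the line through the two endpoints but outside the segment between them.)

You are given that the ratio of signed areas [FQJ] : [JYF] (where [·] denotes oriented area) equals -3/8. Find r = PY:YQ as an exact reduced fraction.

r = -2/5

Set V = (0, 0), Q = (1, 0), P = (0, 1); any affine frame gives the same invariant.
1. With PY:YQ = r, write λ = r/(r+1) so Y = P + λ·(Q−P); Y is affine-linear in λ
2. X lies on line VY with VX:XY = 5:1 ⇒ X is an affine combination of earlier points and hence also affine-linear in λ
3. J lies on line XV with XJ:JV = 5:3 ⇒ J is an affine combination of earlier points and hence also affine-linear in λ
4. F lies on line QP with QF:FP = -1:2 ⇒ F = (2, -1)
Every point depending on Y is an affine combination of Y and λ-independent points, so each such coordinate is linear in λ; the λ² term in each signed area is a multiple of (Q−P)×(Q−P) = 0, so 2·[FQJ] and 2·[JYF] are each linear in λ. Evaluating at λ=0 and λ=1:
  2·[FQJ] = 11/16,   2·[JYF] = 11/16·λ − 11/8
So [FQJ]:[JYF] = (11/16) / (11/16·λ − 11/8). Setting this equal to -3/8:
  11/16 = -3/8·(11/16·λ − 11/8)  ⇒  λ = -2/3
Then r = λ/(1−λ) = (-2/3)/(5/3) = -2/5. Check: with r = -2/5, Y = (-2/3, 5/3) and [FQJ]:[JYF] = -3/8 as required.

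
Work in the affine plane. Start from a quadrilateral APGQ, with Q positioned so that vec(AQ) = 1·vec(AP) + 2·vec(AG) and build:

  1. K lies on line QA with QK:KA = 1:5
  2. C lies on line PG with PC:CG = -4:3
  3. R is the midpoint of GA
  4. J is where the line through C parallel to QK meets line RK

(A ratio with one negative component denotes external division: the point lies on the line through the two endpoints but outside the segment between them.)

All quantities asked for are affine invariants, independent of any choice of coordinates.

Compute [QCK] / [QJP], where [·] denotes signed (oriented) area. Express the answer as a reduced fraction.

[QCK]:[QJP] = 5/101

Work in coordinates with A = (0, 0), P = (1, 0), G = (0, 1), Q = (1, 2).
1. K lies on line QA with QK:KA = 1:5 ⇒ K = (5/6, 5/3)
2. C lies on line PG with PC:CG = -4:3 ⇒ C = (-3, 4)
3. R is the midpoint of GA ⇒ R = (0, 1/2)
4. J is where the line through C parallel to QK meets line RK ⇒ J = (-95/6, -65/3)
2·[QCK] = 5/3, 2·[QJP] = 101/3
[QCK]:[QJP] = 5/3:101/3 = 5/101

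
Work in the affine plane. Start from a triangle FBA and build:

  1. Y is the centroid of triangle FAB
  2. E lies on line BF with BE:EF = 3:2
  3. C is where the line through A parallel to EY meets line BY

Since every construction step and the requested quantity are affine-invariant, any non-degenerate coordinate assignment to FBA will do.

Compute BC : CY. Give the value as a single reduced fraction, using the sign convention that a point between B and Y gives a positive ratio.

Choose coordinates F = (0, 0), B = (1, 0), A = (0, 1).
1. Y is the centroid of triangle FAB ⇒ Y = (1/3, 1/3)
2. E lies on line BF with BE:EF = 3:2 ⇒ E = (2/5, 0)
3. C is where the line through A parallel to EY meets line BY ⇒ C = (1/9, 4/9)
C = B + t·(Y−B) with t = 4/3, so BC:CY = t:(1−t) = 4/3:-1/3

BC:CY = -4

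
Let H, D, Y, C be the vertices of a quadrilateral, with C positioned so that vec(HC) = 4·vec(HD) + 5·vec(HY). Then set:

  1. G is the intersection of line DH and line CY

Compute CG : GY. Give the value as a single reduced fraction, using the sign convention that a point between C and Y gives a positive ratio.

Work in coordinates with H = (0, 0), D = (1, 0), Y = (0, 1), C = (4, 5).
1. G is the intersection of line DH and line CY ⇒ G = (-1, 0)
G = C + t·(Y−C) with t = 5/4, so CG:GY = t:(1−t) = 5/4:-1/4

CG:GY = -5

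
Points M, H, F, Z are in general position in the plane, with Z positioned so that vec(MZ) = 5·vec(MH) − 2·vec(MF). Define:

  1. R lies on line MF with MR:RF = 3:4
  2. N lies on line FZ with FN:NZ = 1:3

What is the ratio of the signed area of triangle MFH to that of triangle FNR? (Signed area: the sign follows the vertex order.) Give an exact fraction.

Assign M = (0, 0), H = (1, 0), F = (0, 1), Z = (5, -2) — the answer is frame-independent, so this choice is without loss of generality.
1. R lies on line MF with MR:RF = 3:4 ⇒ R = (0, 3/7)
2. N lies on line FZ with FN:NZ = 1:3 ⇒ N = (5/4, 1/4)
2·[MFH] = -1, 2·[FNR] = -5/7
[MFH]:[FNR] = -1:-5/7 = 7/5

[MFH]:[FNR] = 7/5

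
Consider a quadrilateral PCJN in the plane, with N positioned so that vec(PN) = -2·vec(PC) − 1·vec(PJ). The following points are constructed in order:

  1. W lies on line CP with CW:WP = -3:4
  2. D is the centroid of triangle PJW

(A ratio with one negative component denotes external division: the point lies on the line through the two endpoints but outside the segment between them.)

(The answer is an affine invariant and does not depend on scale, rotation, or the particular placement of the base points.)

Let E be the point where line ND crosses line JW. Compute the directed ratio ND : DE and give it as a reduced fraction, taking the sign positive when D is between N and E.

Assign P = (0, 0), C = (1, 0), J = (0, 1), N = (-2, -1) — the answer is frame-independent, so this choice is without loss of generality.
1. W lies on line CP with CW:WP = -3:4 ⇒ W = (4, 0)
2. D is the centroid of triangle PJW ⇒ D = (4/3, 1/3)
line ND meets JW at E = (24/13, 7/13)
D = N + t·(E−N) with t = 13/15, so ND:DE = 13/15:2/15

ND:DE = 13/2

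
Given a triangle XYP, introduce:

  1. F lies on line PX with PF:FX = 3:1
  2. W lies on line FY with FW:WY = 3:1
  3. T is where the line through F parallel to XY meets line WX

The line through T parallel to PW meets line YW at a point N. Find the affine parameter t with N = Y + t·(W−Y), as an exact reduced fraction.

Choose coordinates X = (0, 0), Y = (1, 0), P = (0, 1).
1. F lies on line PX with PF:FX = 3:1 ⇒ F = (0, 1/4)
2. W lies on line FY with FW:WY = 3:1 ⇒ W = (3/4, 1/16)
3. T is where the line through F parallel to XY meets line WX ⇒ T = (3, 1/4)
through T parallel to PW: direction (3/4, -15/16); meets YW at N = (15/4, -11/16)
N = Y + t·(W−Y) with t = -11

t = -11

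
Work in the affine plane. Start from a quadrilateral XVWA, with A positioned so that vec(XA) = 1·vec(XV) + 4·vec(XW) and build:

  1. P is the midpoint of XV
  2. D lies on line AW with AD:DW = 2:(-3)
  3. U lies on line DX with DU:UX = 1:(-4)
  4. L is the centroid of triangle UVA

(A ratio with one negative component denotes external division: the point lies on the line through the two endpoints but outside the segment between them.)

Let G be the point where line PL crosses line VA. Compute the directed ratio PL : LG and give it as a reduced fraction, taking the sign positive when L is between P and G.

Set X = (0, 0), V = (1, 0), W = (0, 1), A = (1, 4); any affine frame gives the same invariant.
1. P is the midpoint of XV ⇒ P = (1/2, 0)
2. D lies on line AW with AD:DW = 2:(-3) ⇒ D = (3, 10)
3. U lies on line DX with DU:UX = 1:(-4) ⇒ U = (4, 40/3)
4. L is the centroid of triangle UVA ⇒ L = (2, 52/9)
line PL meets VA at G = (1, 52/27)
L = P + t·(G−P) with t = 3, so PL:LG = 3:-2

PL:LG = -3/2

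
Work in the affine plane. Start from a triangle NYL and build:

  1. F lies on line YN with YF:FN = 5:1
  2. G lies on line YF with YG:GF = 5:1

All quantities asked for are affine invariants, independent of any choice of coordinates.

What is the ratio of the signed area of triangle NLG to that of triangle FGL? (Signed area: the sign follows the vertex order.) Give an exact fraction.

[NLG]:[FGL] = -11/5

Set N = (0, 0), Y = (1, 0), L = (0, 1); any affine frame gives the same invariant.
1. F lies on line YN with YF:FN = 5:1 ⇒ F = (1/6, 0)
2. G lies on line YF with YG:GF = 5:1 ⇒ G = (11/36, 0)
2·[NLG] = -11/36, 2·[FGL] = 5/36
[NLG]:[FGL] = -11/36:5/36 = -11/5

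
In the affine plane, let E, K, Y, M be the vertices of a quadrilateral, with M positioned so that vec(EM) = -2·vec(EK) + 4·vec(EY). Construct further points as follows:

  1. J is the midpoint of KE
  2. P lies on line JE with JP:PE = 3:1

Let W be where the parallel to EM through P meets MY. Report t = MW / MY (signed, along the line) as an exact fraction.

t = 1/4

Assign E = (0, 0), K = (1, 0), Y = (0, 1), M = (-2, 4) — the answer is frame-independent, so this choice is without loss of generality.
1. J is the midpoint of KE ⇒ J = (1/2, 0)
2. P lies on line JE with JP:PE = 3:1 ⇒ P = (1/8, 0)
through P parallel to EM: direction (-2, 4); meets MY at W = (-3/2, 13/4)
W = M + t·(Y−M) with t = 1/4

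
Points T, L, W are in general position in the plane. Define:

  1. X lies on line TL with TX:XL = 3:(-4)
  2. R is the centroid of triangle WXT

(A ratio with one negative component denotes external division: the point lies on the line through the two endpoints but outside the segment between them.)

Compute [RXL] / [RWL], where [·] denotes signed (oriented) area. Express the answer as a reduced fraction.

Work in coordinates with T = (0, 0), L = (1, 0), W = (0, 1).
1. X lies on line TL with TX:XL = 3:(-4) ⇒ X = (-3, 0)
2. R is the centroid of triangle WXT ⇒ R = (-1, 1/3)
2·[RXL] = 4/3, 2·[RWL] = -5/3
[RXL]:[RWL] = 4/3:-5/3 = -4/5

[RXL]:[RWL] = -4/5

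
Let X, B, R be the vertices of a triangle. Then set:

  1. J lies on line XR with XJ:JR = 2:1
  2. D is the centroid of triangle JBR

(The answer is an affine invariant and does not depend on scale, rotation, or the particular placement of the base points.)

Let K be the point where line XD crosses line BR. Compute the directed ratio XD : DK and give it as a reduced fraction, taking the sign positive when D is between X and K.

Assign X = (0, 0), B = (1, 0), R = (0, 1) — the answer is frame-independent, so this choice is without loss of generality.
1. J lies on line XR with XJ:JR = 2:1 ⇒ J = (0, 2/3)
2. D is the centroid of triangle JBR ⇒ D = (1/3, 5/9)
line XD meets BR at K = (3/8, 5/8)
D = X + t·(K−X) with t = 8/9, so XD:DK = 8/9:1/9

XD:DK = 8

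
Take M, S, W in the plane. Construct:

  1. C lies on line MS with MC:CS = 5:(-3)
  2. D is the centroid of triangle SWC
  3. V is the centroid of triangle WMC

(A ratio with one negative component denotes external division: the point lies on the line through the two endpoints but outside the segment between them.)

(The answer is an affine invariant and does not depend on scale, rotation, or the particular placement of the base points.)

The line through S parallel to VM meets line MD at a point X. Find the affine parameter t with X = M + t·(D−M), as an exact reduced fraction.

Assign M = (0, 0), S = (1, 0), W = (0, 1) — the answer is frame-independent, so this choice is without loss of generality.
1. C lies on line MS with MC:CS = 5:(-3) ⇒ C = (5/2, 0)
2. D is the centroid of triangle SWC ⇒ D = (7/6, 1/3)
3. V is the centroid of triangle WMC ⇒ V = (5/6, 1/3)
through S parallel to VM: direction (-5/6, -1/3); meets MD at X = (7/2, 1)
X = M + t·(D−M) with t = 3

t = 3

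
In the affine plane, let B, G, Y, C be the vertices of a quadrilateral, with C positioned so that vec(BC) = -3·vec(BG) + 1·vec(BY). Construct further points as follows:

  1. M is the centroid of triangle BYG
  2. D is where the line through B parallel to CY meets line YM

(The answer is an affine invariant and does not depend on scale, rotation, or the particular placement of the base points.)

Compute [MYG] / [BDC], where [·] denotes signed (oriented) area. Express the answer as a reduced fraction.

[MYG]:[BDC] = -2/3

Work in coordinates with B = (0, 0), G = (1, 0), Y = (0, 1), C = (-3, 1).
1. M is the centroid of triangle BYG ⇒ M = (1/3, 1/3)
2. D is where the line through B parallel to CY meets line YM ⇒ D = (1/2, 0)
2·[MYG] = -1/3, 2·[BDC] = 1/2
[MYG]:[BDC] = -1/3:1/2 = -2/3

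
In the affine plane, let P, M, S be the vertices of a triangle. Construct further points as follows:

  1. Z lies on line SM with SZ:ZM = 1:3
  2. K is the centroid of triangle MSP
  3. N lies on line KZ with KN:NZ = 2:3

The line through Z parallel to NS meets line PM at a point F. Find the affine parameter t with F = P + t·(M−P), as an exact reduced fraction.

t = 7/10

Set P = (0, 0), M = (1, 0), S = (0, 1); any affine frame gives the same invariant.
1. Z lies on line SM with SZ:ZM = 1:3 ⇒ Z = (1/4, 3/4)
2. K is the centroid of triangle MSP ⇒ K = (1/3, 1/3)
3. N lies on line KZ with KN:NZ = 2:3 ⇒ N = (3/10, 1/2)
through Z parallel to NS: direction (-3/10, 1/2); meets PM at F = (7/10, 0)
F = P + t·(M−P) with t = 7/10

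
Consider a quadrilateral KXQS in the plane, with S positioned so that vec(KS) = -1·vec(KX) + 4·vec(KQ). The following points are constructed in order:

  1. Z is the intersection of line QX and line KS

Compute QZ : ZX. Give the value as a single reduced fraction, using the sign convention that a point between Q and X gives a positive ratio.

QZ:ZX = -1/4

Assign K = (0, 0), X = (1, 0), Q = (0, 1), S = (-1, 4) — the answer is frame-independent, so this choice is without loss of generality.
1. Z is the intersection of line QX and line KS ⇒ Z = (-1/3, 4/3)
Z = Q + t·(X−Q) with t = -1/3, so QZ:ZX = t:(1−t) = -1/3:4/3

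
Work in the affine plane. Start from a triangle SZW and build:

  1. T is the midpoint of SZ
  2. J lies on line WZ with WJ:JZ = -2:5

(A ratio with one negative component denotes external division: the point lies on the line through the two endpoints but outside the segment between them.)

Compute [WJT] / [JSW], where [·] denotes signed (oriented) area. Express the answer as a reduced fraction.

[WJT]:[JSW] = 1/2

Work in coordinates with S = (0, 0), Z = (1, 0), W = (0, 1).
1. T is the midpoint of SZ ⇒ T = (1/2, 0)
2. J lies on line WZ with WJ:JZ = -2:5 ⇒ J = (-2/3, 5/3)
2·[WJT] = 1/3, 2·[JSW] = 2/3
[WJT]:[JSW] = 1/3:2/3 = 1/2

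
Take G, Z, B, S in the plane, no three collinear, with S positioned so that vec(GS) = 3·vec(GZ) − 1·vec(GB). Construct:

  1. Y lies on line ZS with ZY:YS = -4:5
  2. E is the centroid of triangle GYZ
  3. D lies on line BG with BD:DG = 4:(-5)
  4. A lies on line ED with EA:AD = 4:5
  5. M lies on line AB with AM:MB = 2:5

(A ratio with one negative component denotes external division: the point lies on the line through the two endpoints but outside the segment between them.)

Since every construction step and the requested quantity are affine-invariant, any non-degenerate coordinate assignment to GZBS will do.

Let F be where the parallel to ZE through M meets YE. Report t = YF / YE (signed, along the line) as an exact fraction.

Assign G = (0, 0), Z = (1, 0), B = (0, 1), S = (3, -1) — the answer is frame-independent, so this choice is without loss of generality.
1. Y lies on line ZS with ZY:YS = -4:5 ⇒ Y = (-7, 4)
2. E is the centroid of triangle GYZ ⇒ E = (-2, 4/3)
3. D lies on line BG with BD:DG = 4:(-5) ⇒ D = (0, 5)
4. A lies on line ED with EA:AD = 4:5 ⇒ A = (-10/9, 80/27)
5. M lies on line AB with AM:MB = 2:5 ⇒ M = (-50/63, 454/189)
through M parallel to ZE: direction (-3, 4/3); meets YE at F = (-361/18, 296/27)
F = Y + t·(E−Y) with t = -47/18

t = -47/18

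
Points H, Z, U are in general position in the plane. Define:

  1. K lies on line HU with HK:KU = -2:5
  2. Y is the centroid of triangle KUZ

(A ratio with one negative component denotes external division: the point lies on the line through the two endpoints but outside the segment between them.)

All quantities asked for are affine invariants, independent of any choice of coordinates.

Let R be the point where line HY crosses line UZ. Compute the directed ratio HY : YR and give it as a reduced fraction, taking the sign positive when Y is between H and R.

HY:YR = 4/5

Assign H = (0, 0), Z = (1, 0), U = (0, 1) — the answer is frame-independent, so this choice is without loss of generality.
1. K lies on line HU with HK:KU = -2:5 ⇒ K = (0, -2/3)
2. Y is the centroid of triangle KUZ ⇒ Y = (1/3, 1/9)
line HY meets UZ at R = (3/4, 1/4)
Y = H + t·(R−H) with t = 4/9, so HY:YR = 4/9:5/9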